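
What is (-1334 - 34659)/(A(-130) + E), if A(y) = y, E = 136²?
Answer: -35993/18366 ≈ -1.9598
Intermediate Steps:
E = 18496
(-1334 - 34659)/(A(-130) + E) = (-1334 - 34659)/(-130 + 18496) = -35993/18366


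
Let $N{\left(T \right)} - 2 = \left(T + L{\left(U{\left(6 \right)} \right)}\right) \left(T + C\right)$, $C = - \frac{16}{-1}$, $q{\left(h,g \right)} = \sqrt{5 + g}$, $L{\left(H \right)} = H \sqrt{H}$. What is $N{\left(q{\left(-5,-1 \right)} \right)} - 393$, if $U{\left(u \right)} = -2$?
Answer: $-355 - 36 i \sqrt{2} \approx -355.0 - 50.912 i$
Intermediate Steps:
$L{\left(H \right)} = H^{\frac{3}{2}}$
$C = 16$ ($C = \left(-16\right) \left(-1\right) = 16$)
$N{\left(T \right)} = 2 + \left(16 + T\right) \left(T - 2 i \sqrt{2}\right)$ ($N{\left(T \right)} = 2 + \left(T + \left(-2\right)^{\frac{3}{2}}\right) \left(T + 16\right) = 2 + \left(T - 2 i \sqrt{2}\right) \left(16 + T\right) = 2 + \left(16 + T\right) \left(T - 2 i \sqrt{2}\right)$)
$N{\left(q{\left(-5,-1 \right)} \right)} - 393 = \left(2 + \left(\sqrt{5 - 1}\right)^{2} + 16 \sqrt{5 - 1} - 32 i \sqrt{2} - 2 i \sqrt{5 - 1} \sqrt{2}\right) - 393 = \left(2 + \left(\sqrt{4}\right)^{2} + 16 \sqrt{4} - 32 i \sqrt{2} - 2 i \sqrt{4} \sqrt{2}\right) - 393 = \left(2 + 2^{2} + 16 \cdot 2 - 32 i \sqrt{2} - 2 i 2 \sqrt{2}\right) - 393 = \left(2 + 4 + 32 - 32 i \sqrt{2} - 4 i \sqrt{2}\right) - 393 = \left(38 - 36 i \sqrt{2}\right) - 393 = -355 - 36 i \sqrt{2}$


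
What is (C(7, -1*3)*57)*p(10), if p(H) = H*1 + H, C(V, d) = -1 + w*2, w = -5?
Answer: -12540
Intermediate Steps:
C(V, d) = -11 (C(V, d) = -1 - 5*2 = -1 - 10 = -11)
p(H) = 2*H (p(H) = H + H = 2*H)
(C(7, -1*3)*57)*p(10) = (-11*57)*(2*10) = -627*20 = -12540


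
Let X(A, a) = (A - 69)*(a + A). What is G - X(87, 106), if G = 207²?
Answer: 39375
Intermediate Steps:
X(A, a) = (-69 + A)*(A + a)
G = 42849
G - X(87, 106) = 42849 - (87² - 69*87 - 69*106 + 87*106) = 42849 - (7569 - 6003 - 7314 + 9222) = 42849 - 1*3474 = 42849 - 3474 = 39375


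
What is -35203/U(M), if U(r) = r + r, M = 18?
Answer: -35203/36 ≈ -977.86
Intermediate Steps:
U(r) = 2*r
-35203/U(M) = -35203/(2*18) = -35203/36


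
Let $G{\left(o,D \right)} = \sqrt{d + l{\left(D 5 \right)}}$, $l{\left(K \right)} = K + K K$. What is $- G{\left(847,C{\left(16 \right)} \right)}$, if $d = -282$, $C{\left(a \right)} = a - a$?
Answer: $- i \sqrt{282} \approx - 16.793 i$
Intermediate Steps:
$l{\left(K \right)} = K + K^{2}$
$C{\left(a \right)} = 0$
$G{\left(o,D \right)} = \sqrt{-282 + 5 D \left(1 + 5 D\right)}$ ($G{\left(o,D \right)} = \sqrt{-282 + D 5 \left(1 + D 5\right)} = \sqrt{-282 + 5 D \left(1 + 5 D\right)}$)
$- G{\left(847,C{\left(16 \right)} \right)} = - \sqrt{-282 + 5 \cdot 0 \left(1 + 5 \cdot 0\right)} = - \sqrt{-282 + 5 \cdot 0 \left(1 + 0\right)} = - \sqrt{-282 + 5 \cdot 0 \cdot 1} = - \sqrt{-282 + 0} = - \sqrt{-282} = - i \sqrt{282}$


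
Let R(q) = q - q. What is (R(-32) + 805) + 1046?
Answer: 1851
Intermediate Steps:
R(q) = 0
(R(-32) + 805) + 1046 = (0 + 805) + 1046 = 805 + 1046 = 1851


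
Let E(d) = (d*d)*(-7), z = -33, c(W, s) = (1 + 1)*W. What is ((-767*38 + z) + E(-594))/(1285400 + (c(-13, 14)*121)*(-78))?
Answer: -2499031/1530788 ≈ -1.6325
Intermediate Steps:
c(W, s) = 2*W
E(d) = -7*d**2 (E(d) = d**2*(-7) = -7*d**2)
((-767*38 + z) + E(-594))/(1285400 + (c(-13, 14)*121)*(-78)) = ((-767*38 - 33) - 7*(-594)**2)/(1285400 + ((2*(-13))*121)*(-78)) = ((-29146 - 33) - 7*352836)/(1285400 - 26*121*(-78)) = (-29179 - 2469852)/(1285400 - 3146*(-78)) = -2499031/(1285400 + 245388) = -2499031/1530788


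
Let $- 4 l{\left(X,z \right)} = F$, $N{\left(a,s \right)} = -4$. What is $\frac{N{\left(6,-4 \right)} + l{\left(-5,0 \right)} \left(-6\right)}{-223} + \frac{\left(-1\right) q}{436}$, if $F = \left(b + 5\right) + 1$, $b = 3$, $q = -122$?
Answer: $\frac{5766}{24307} \approx 0.23722$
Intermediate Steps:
$F = 9$ ($F = \left(3 + 5\right) + 1 = 8 + 1 = 9$)
$l{\left(X,z \right)} = - \frac{9}{4}$ ($l{\left(X,z \right)} = \left(- \frac{1}{4}\right) 9 = - \frac{9}{4}$)
$\frac{N{\left(6,-4 \right)} + l{\left(-5,0 \right)} \left(-6\right)}{-223} + \frac{\left(-1\right) q}{436} = \frac{-4 - - \frac{27}{2}}{-223} + \frac{\left(-1\right) \left(-122\right)}{436} = \left(-4 + \frac{27}{2}\right) \left(- \frac{1}{223}\right) + 122 \cdot \frac{1}{436} = \frac{19}{2} \left(- \frac{1}{223}\right) + \frac{61}{218} = - \frac{19}{446} + \frac{61}{218} = \frac{5766}{24307}$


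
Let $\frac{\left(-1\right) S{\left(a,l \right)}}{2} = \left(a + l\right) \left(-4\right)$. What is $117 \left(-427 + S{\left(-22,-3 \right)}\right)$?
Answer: $-73359$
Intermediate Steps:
$S{\left(a,l \right)} = 8 a + 8 l$ ($S{\left(a,l \right)} = - 2 \left(a + l\right) \left(-4\right) = - 2 \left(- 4 a - 4 l\right) = 8 a + 8 l$)
$117 \left(-427 + S{\left(-22,-3 \right)}\right) = 117 \left(-427 + \left(8 \left(-22\right) + 8 \left(-3\right)\right)\right) = 117 \left(-427 - 200\right) = 117 \left(-627\right) = -73359$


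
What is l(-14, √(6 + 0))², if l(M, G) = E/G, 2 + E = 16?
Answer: 98/3 ≈ 32.667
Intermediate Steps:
E = 14 (E = -2 + 16 = 14)
l(M, G) = 14/G
l(-14, √(6 + 0))² = (14/(√(6 + 0)))² = (14/(√6))² = (14*(√6/6))² = (7*√6/3)² = 98/3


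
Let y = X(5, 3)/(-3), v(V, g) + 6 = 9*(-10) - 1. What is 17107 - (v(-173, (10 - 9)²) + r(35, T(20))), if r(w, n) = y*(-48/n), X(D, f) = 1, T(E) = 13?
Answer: 223636/13 ≈ 17203.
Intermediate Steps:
v(V, g) = -97 (v(V, g) = -6 + (9*(-10) - 1) = -6 + (-90 - 1) = -6 - 91 = -97)
y = -⅓ (y = 1/(-3) = 1*(-⅓) = -⅓ ≈ -0.33333)
r(w, n) = 16/n (r(w, n) = -(-16)/n = 16/n)
17107 - (v(-173, (10 - 9)²) + r(35, T(20))) = 17107 - (-97 + 16/13) = 17107 - 1*(-1245/13) = 17107 + 1245/13 = 223636/13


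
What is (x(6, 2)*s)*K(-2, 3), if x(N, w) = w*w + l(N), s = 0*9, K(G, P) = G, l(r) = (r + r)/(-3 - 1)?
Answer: 0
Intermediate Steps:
l(r) = -r/2 (l(r) = (2*r)/(-4) = (2*r)*(-¼) = -r/2)
s = 0
x(N, w) = w² - N/2 (x(N, w) = w*w - N/2 = w² - N/2)
(x(6, 2)*s)*K(-2, 3) = ((2² - ½*6)*0)*(-2) = ((4 - 3)*0)*(-2) = (1*0)*(-2) = 0*(-2) = 0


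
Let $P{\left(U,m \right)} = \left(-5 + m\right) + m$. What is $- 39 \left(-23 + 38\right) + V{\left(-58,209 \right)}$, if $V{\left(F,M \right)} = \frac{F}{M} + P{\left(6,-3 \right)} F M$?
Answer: $\frac{27746155}{209} \approx 1.3276 \cdot 10^{5}$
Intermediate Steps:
$P{\left(U,m \right)} = -5 + 2 m$
$V{\left(F,M \right)} = \frac{F}{M} - 11 F M$ ($V{\left(F,M \right)} = \frac{F}{M} + \left(-5 + 2 \left(-3\right)\right) F M = \frac{F}{M} + \left(-5 - 6\right) F M = \frac{F}{M} - 11 F M$)
$- 39 \left(-23 + 38\right) + V{\left(-58,209 \right)} = - 39 \left(-23 + 38\right) - \left(-133342 + \frac{58}{209}\right) = \left(-39\right) 15 + \left(\left(-58\right) \frac{1}{209} + 133342\right) = -585 + \left(- \frac{58}{209} + 133342\right) = -585 + \frac{27868420}{209} = \frac{27746155}{209}$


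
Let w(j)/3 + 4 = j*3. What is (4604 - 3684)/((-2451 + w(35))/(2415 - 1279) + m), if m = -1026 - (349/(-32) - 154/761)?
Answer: -1590672640/1758008341 ≈ -0.90481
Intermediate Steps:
w(j) = -12 + 9*j (w(j) = -12 + 3*(j*3) = -12 + 3*(3*j) = -12 + 9*j)
m = -24714635/24352 (m = -1026 - (349*(-1/32) - 154*1/761) = -1026 - (-349/32 - 154/761) = -1026 - 1*(-270517/24352) = -1026 + 270517/24352 = -24714635/24352 ≈ -1014.9)
(4604 - 3684)/((-2451 + w(35))/(2415 - 1279) + m) = (4604 - 3684)/((-2451 + (-12 + 9*35))/(2415 - 1279) - 24714635/24352) = 920/((-2451 + (-12 + 315))/1136 - 24714635/24352) = 920/((-2451 + 303)*(1/1136) - 24714635/24352) = 920/(-2148*1/1136 - 24714635/24352) = 920/(-537/284 - 24714635/24352) = 920/(-1758008341/1728992) = 920*(-1728992/1758008341) = -1590672640/1758008341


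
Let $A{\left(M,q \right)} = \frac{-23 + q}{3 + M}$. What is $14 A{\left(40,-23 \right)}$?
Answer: $- \frac{644}{43} \approx -14.977$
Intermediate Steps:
$A{\left(M,q \right)} = \frac{-23 + q}{3 + M}$
$14 A{\left(40,-23 \right)} = 14 \frac{-23 - 23}{3 + 40} = 14 \cdot \frac{1}{43} \left(-46\right) = 14 \left(- \frac{46}{43}\right) = - \frac{644}{43}$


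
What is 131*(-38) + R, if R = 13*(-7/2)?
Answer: -10047/2 ≈ -5023.5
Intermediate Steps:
R = -91/2 (R = 13*(-7*½) = 13*(-7/2) = -91/2 ≈ -45.500)
131*(-38) + R = 131*(-38) - 91/2 = -4978 - 91/2 = -10047/2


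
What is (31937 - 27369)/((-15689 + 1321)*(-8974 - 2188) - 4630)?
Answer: 2284/80185493 ≈ 2.8484e-5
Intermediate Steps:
(31937 - 27369)/((-15689 + 1321)*(-8974 - 2188) - 4630) = 4568/(-14368*(-11162) - 4630) = 4568/(160375616 - 4630) = 4568/160370986 = 4568*(1/160370986) = 2284/80185493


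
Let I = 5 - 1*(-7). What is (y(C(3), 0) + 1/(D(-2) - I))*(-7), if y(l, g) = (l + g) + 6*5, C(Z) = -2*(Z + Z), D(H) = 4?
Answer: -1001/8 ≈ -125.13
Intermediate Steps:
I = 12 (I = 5 + 7 = 12)
C(Z) = -4*Z
y(l, g) = 30 + g + l (y(l, g) = (g + l) + 30 = 30 + g + l)
(y(C(3), 0) + 1/(D(-2) - I))*(-7) = ((30 + 0 - 4*3) + 1/(4 - 1*12))*(-7) = ((30 + 0 - 12) + 1/(4 - 12))*(-7) = (18 + 1/(-8))*(-7) = (18 - ⅛)*(-7) = (143/8)*(-7) = -1001/8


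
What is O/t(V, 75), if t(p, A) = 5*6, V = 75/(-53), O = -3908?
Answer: -1954/15 ≈ -130.27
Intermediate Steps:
V = -75/53 (V = 75*(-1/53) = -75/53 ≈ -1.4151)
t(p, A) = 30
O/t(V, 75) = -3908/30 = -3908*1/30 = -1954/15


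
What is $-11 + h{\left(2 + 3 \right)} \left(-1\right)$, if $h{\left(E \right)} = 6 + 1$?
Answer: $-18$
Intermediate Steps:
$h{\left(E \right)} = 7$
$-11 + h{\left(2 + 3 \right)} \left(-1\right) = -11 + 7 \left(-1\right) = -11 - 7 = -18$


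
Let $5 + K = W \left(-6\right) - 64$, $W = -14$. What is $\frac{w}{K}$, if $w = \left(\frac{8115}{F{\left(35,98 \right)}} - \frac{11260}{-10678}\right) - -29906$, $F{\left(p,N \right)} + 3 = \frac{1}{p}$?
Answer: $\frac{5029887327}{2776280} \approx 1811.7$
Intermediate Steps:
$F{\left(p,N \right)} = -3 + \frac{1}{p}$
$w = \frac{15089661981}{555256}$ ($w = \left(\frac{8115}{-3 + \frac{1}{35}} - \frac{11260}{-10678}\right) - -29906 = \left(\frac{8115}{-3 + \frac{1}{35}} - - \frac{5630}{5339}\right) + 29906 = \left(\frac{8115}{- \frac{104}{35}} + \frac{5630}{5339}\right) + 29906 = \left(8115 \left(- \frac{35}{104}\right) + \frac{5630}{5339}\right) + 29906 = \left(- \frac{284025}{104} + \frac{5630}{5339}\right) + 29906 = - \frac{1515823955}{555256} + 29906 = \frac{15089661981}{555256} \approx 27176.0$)
$K = 15$ ($K = -5 - -20 = -5 + \left(84 - 64\right) = -5 + 20 = 15$)
$\frac{w}{K} = \frac{15089661981}{555256 \cdot 15} = \frac{15089661981}{555256} \cdot \frac{1}{15} = \frac{5029887327}{2776280}$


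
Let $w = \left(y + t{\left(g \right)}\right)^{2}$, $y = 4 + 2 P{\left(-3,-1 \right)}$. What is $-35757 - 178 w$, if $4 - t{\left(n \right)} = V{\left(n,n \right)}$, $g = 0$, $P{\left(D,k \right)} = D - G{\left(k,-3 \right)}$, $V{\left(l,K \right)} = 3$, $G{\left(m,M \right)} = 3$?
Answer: $-44479$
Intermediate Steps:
$P{\left(D,k \right)} = -3 + D$ ($P{\left(D,k \right)} = D - 3 = -3 + D$)
$t{\left(n \right)} = 1$ ($t{\left(n \right)} = 4 - 3 = 1$)
$y = -8$ ($y = 4 + 2 \left(-3 - 3\right) = 4 + 2 \left(-6\right) = 4 - 12 = -8$)
$w = 49$ ($w = \left(-8 + 1\right)^{2} = \left(-7\right)^{2} = 49$)
$-35757 - 178 w = -35757 - 178 \cdot 49 = -35757 - 8722 = -44479$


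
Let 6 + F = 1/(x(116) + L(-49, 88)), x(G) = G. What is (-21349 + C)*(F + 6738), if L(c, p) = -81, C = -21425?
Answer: -10078452654/35 ≈ -2.8796e+8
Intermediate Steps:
F = -209/35 (F = -6 + 1/(116 - 81) = -6 + 1/35 = -209/35 ≈ -5.9714)
(-21349 + C)*(F + 6738) = (-21349 - 21425)*(-209/35 + 6738) = -42774*235621/35 = -10078452654/35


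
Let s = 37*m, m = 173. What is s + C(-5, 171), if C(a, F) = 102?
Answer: 6503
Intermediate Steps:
s = 6401 (s = 37*173 = 6401)
s + C(-5, 171) = 6401 + 102 = 6503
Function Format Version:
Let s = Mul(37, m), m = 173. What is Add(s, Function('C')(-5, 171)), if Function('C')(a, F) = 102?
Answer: 6503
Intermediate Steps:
s = 6401 (s = Mul(37, 173) = 6401)
Add(s, Function('C')(-5, 171)) = Add(6401, 102) = 6503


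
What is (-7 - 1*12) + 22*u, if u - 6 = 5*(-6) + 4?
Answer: -459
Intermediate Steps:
u = -20 (u = 6 + (5*(-6) + 4) = 6 + (-30 + 4) = 6 - 26 = -20)
(-7 - 1*12) + 22*u = (-7 - 1*12) + 22*(-20) = (-7 - 12) - 440 = -19 - 440 = -459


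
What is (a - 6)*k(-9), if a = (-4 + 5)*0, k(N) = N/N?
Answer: -6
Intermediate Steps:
k(N) = 1
a = 0 (a = 1*0 = 0)
(a - 6)*k(-9) = (0 - 6)*1 = -6*1 = -6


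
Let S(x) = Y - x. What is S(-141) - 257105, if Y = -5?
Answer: -256969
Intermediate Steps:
S(x) = -5 - x
S(-141) - 257105 = (-5 - 1*(-141)) - 257105 = (-5 + 141) - 257105 = 136 - 257105 = -256969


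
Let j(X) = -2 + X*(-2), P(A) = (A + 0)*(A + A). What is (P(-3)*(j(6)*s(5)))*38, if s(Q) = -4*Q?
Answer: 191520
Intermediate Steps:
P(A) = 2*A² (P(A) = A*(2*A) = 2*A²)
j(X) = -2 - 2*X
(P(-3)*(j(6)*s(5)))*38 = ((2*(-3)²)*((-2 - 2*6)*(-4*5)))*38 = ((2*9)*((-2 - 12)*(-20)))*38 = (18*(-14*(-20)))*38 = (18*280)*38 = 5040*38 = 191520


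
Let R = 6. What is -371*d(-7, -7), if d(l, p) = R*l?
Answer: 15582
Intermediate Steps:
d(l, p) = 6*l
-371*d(-7, -7) = -2226*(-7) = -371*(-42) = 15582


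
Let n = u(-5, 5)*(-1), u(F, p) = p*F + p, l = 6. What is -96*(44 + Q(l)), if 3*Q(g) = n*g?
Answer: -8064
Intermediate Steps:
u(F, p) = p + F*p (u(F, p) = F*p + p = p + F*p)
n = 20 (n = (5*(1 - 5))*(-1) = (5*(-4))*(-1) = -20*(-1) = 20)
Q(g) = 20*g/3 (Q(g) = (20*g)/3 = 20*g/3)
-96*(44 + Q(l)) = -96*(44 + (20/3)*6) = -96*(44 + 40) = -96*84 = -8064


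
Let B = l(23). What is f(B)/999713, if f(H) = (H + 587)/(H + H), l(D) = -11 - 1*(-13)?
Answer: 589/3998852 ≈ 0.00014729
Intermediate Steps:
l(D) = 2 (l(D) = -11 + 13 = 2)
B = 2
f(H) = (587 + H)/(2*H) (f(H) = (587 + H)/((2*H)) = (587 + H)*(1/(2*H)) = (587 + H)/(2*H))
f(B)/999713 = ((1/2)*(587 + 2)/2)/999713 = ((1/2)*(1/2)*589)*(1/999713) = (589/4)*(1/999713) = 589/3998852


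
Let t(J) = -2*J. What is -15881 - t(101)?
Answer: -15679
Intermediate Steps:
-15881 - t(101) = -15881 - (-2)*101 = -15881 - 1*(-202) = -15881 + 202 = -15679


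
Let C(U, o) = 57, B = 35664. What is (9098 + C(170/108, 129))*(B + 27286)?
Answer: 576307250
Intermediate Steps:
(9098 + C(170/108, 129))*(B + 27286) = (9098 + 57)*(35664 + 27286) = 9155*62950 = 576307250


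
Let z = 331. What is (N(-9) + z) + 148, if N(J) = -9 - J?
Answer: 479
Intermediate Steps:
(N(-9) + z) + 148 = ((-9 - 1*(-9)) + 331) + 148 = ((-9 + 9) + 331) + 148 = (0 + 331) + 148 = 331 + 148 = 479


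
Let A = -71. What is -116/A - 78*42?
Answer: -232480/71 ≈ -3274.4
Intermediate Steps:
-116/A - 78*42 = -116/(-71) - 78*42 = -116*(-1/71) - 3276 = 116/71 - 3276 = -232480/71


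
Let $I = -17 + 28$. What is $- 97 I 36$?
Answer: $-38412$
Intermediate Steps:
$I = 11$
$- 97 I 36 = \left(-97\right) 11 \cdot 36 = \left(-1067\right) 36 = -38412$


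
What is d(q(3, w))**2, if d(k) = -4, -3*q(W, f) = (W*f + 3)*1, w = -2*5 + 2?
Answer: 16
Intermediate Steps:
w = -8 (w = -10 + 2 = -8)
q(W, f) = -1 - W*f/3 (q(W, f) = -(W*f + 3)/3 = -(3 + W*f)/3 = -1 - W*f/3)
d(q(3, w))**2 = (-4)**2 = 16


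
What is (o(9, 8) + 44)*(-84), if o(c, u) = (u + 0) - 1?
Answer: -4284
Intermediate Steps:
o(c, u) = -1 + u (o(c, u) = u - 1 = -1 + u)
(o(9, 8) + 44)*(-84) = ((-1 + 8) + 44)*(-84) = (7 + 44)*(-84) = 51*(-84) = -4284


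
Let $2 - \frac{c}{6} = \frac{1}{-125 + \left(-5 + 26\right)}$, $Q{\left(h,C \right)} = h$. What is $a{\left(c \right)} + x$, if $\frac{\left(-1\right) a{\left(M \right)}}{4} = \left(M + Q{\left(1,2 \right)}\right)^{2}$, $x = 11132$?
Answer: $\frac{7064191}{676} \approx 10450.0$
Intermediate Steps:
$c = \frac{627}{52}$ ($c = 12 - \frac{6}{-125 + \left(-5 + 26\right)} = 12 - \frac{6}{-125 + 21} = 12 - \frac{6}{-104} = 12 - - \frac{3}{52} = 12 + \frac{3}{52} = \frac{627}{52} \approx 12.058$)
$a{\left(M \right)} = - 4 \left(1 + M\right)^{2}$ ($a{\left(M \right)} = - 4 \left(M + 1\right)^{2} = - 4 \left(1 + M\right)^{2}$)
$a{\left(c \right)} + x = - 4 \left(1 + \frac{627}{52}\right)^{2} + 11132 = - 4 \left(\frac{679}{52}\right)^{2} + 11132 = \left(-4\right) \frac{461041}{2704} + 11132 = - \frac{461041}{676} + 11132 = \frac{7064191}{676}$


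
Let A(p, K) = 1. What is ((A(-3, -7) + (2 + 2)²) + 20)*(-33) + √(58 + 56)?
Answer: -1221 + √114 ≈ -1210.3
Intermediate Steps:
((A(-3, -7) + (2 + 2)²) + 20)*(-33) + √(58 + 56) = ((1 + (2 + 2)²) + 20)*(-33) + √(58 + 56) = ((1 + 4²) + 20)*(-33) + √114 = ((1 + 16) + 20)*(-33) + √114 = (17 + 20)*(-33) + √114 = 37*(-33) + √114 = -1221 + √114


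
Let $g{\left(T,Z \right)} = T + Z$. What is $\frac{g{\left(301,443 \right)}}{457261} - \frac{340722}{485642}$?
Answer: $- \frac{77718782397}{111032573281} \approx -0.69996$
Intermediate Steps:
$\frac{g{\left(301,443 \right)}}{457261} - \frac{340722}{485642} = \frac{301 + 443}{457261} - \frac{340722}{485642} = 744 \cdot \frac{1}{457261} - \frac{170361}{242821} = \frac{744}{457261} - \frac{170361}{242821} = - \frac{77718782397}{111032573281}$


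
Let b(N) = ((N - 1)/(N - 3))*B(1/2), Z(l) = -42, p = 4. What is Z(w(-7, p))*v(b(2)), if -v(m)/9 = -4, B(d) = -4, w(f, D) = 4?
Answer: -1512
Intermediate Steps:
b(N) = -4*(-1 + N)/(-3 + N) (b(N) = ((N - 1)/(N - 3))*(-4) = ((-1 + N)/(-3 + N))*(-4) = -4*(-1 + N)/(-3 + N))
v(m) = 36 (v(m) = -9*(-4) = 36)
Z(w(-7, p))*v(b(2)) = -42*36 = -1512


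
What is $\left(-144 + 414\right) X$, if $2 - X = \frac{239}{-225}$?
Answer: $\frac{4134}{5} \approx 826.8$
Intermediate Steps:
$X = \frac{689}{225}$ ($X = 2 - \frac{239}{-225} = 2 - 239 \left(- \frac{1}{225}\right) = 2 - - \frac{239}{225} = 2 + \frac{239}{225} = \frac{689}{225} \approx 3.0622$)
$\left(-144 + 414\right) X = \left(-144 + 414\right) \frac{689}{225} = 270 \cdot \frac{689}{225} = \frac{4134}{5}$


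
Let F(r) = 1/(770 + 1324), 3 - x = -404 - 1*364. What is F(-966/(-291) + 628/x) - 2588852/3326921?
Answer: -5417729167/6966572574 ≈ -0.77767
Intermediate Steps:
x = 771 (x = 3 - (-404 - 1*364) = 3 - (-404 - 364) = 3 - 1*(-768) = 3 + 768 = 771)
F(r) = 1/2094
F(-966/(-291) + 628/x) - 2588852/3326921 = 1/2094 - 2588852/3326921 = -5417729167/6966572574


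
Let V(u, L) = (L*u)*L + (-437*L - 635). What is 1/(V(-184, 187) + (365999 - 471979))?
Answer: -1/6622630 ≈ -1.5100e-7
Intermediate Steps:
V(u, L) = -635 - 437*L + u*L² (V(u, L) = u*L² + (-635 - 437*L) = -635 - 437*L + u*L²)
1/(V(-184, 187) + (365999 - 471979)) = 1/((-635 - 437*187 - 184*187²) + (365999 - 471979)) = 1/((-635 - 81719 - 184*34969) - 105980) = 1/((-635 - 81719 - 6434296) - 105980) = 1/(-6516650 - 105980) = 1/(-6622630) = -1/6622630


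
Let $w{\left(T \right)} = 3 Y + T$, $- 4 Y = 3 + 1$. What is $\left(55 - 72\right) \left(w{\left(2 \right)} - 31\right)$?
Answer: $544$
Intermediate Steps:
$Y = -1$ ($Y = - \frac{3 + 1}{4} = \left(- \frac{1}{4}\right) 4 = -1$)
$w{\left(T \right)} = -3 + T$ ($w{\left(T \right)} = 3 \left(-1\right) + T = -3 + T$)
$\left(55 - 72\right) \left(w{\left(2 \right)} - 31\right) = \left(55 - 72\right) \left(\left(-3 + 2\right) - 31\right) = - 17 \left(-1 - 31\right) = \left(-17\right) \left(-32\right) = 544$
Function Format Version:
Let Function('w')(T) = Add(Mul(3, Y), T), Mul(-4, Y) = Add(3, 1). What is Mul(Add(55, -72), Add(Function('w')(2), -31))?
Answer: 544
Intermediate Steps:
Y = -1 (Y = Mul(Rational(-1, 4), Add(3, 1)) = Mul(Rational(-1, 4), 4) = -1)
Function('w')(T) = Add(-3, T) (Function('w')(T) = Add(Mul(3, -1), T) = Add(-3, T))
Mul(Add(55, -72), Add(Function('w')(2), -31)) = Mul(Add(55, -72), Add(Add(-3, 2), -31)) = Mul(-17, Add(-1, -31)) = Mul(-17, -32) = 544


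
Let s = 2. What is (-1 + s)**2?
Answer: 1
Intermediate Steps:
(-1 + s)**2 = (-1 + 2)**2 = 1**2 = 1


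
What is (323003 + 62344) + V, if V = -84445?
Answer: 300902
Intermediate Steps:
(323003 + 62344) + V = (323003 + 62344) - 84445 = 385347 - 84445 = 300902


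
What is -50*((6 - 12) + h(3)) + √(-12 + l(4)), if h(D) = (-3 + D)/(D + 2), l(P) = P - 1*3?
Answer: 300 + I*√11 ≈ 300.0 + 3.3166*I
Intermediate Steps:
l(P) = -3 + P (l(P) = P - 3 = -3 + P)
h(D) = (-3 + D)/(2 + D)
-50*((6 - 12) + h(3)) + √(-12 + l(4)) = -50*((6 - 12) + (-3 + 3)/(2 + 3)) + √(-12 + (-3 + 4)) = -50*(-6 + 0/5) + √(-12 + 1) = -50*(-6 + (⅕)*0) + √(-11) = -50*(-6 + 0) + I*√11 = -50*(-6) + I*√11 = 300 + I*√11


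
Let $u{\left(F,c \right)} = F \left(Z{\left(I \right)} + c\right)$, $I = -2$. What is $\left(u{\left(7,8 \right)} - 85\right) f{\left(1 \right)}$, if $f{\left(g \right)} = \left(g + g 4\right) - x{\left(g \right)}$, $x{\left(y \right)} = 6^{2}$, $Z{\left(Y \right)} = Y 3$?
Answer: $2201$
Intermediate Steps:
$Z{\left(Y \right)} = 3 Y$
$x{\left(y \right)} = 36$
$f{\left(g \right)} = -36 + 5 g$ ($f{\left(g \right)} = \left(g + g 4\right) - 36 = \left(g + 4 g\right) - 36 = 5 g - 36 = -36 + 5 g$)
$u{\left(F,c \right)} = F \left(-6 + c\right)$ ($u{\left(F,c \right)} = F \left(3 \left(-2\right) + c\right) = F \left(-6 + c\right)$)
$\left(u{\left(7,8 \right)} - 85\right) f{\left(1 \right)} = \left(7 \left(-6 + 8\right) - 85\right) \left(-36 + 5 \cdot 1\right) = \left(7 \cdot 2 - 85\right) \left(-36 + 5\right) = \left(14 - 85\right) \left(-31\right) = \left(-71\right) \left(-31\right) = 2201$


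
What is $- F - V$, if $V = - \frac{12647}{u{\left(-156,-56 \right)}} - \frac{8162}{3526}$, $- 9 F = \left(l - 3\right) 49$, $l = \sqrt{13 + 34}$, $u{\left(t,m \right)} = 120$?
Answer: $\frac{19330901}{211560} + \frac{49 \sqrt{47}}{9} \approx 128.7$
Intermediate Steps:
$l = \sqrt{47} \approx 6.8557$
$F = \frac{49}{3} - \frac{49 \sqrt{47}}{9}$ ($F = - \frac{\left(\sqrt{47} - 3\right) 49}{9} = - \frac{\left(-3 + \sqrt{47}\right) 49}{9} = - \frac{-147 + 49 \sqrt{47}}{9} = \frac{49}{3} - \frac{49 \sqrt{47}}{9} \approx -20.992$)
$V = - \frac{22786381}{211560}$ ($V = - \frac{12647}{120} - \frac{8162}{3526} = \left(-12647\right) \frac{1}{120} - \frac{4081}{1763} = - \frac{12647}{120} - \frac{4081}{1763} = - \frac{22786381}{211560} \approx -107.71$)
$- F - V = - (\frac{49}{3} - \frac{49 \sqrt{47}}{9}) - - \frac{22786381}{211560} = \left(- \frac{49}{3} + \frac{49 \sqrt{47}}{9}\right) + \frac{22786381}{211560} = \frac{19330901}{211560} + \frac{49 \sqrt{47}}{9}$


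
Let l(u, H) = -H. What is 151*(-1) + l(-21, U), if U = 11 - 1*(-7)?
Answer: -169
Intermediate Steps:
U = 18 (U = 11 + 7 = 18)
151*(-1) + l(-21, U) = 151*(-1) - 1*18 = -151 - 18 = -169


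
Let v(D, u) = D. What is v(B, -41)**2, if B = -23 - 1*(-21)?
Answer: 4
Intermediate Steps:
B = -2 (B = -23 + 21 = -2)
v(B, -41)**2 = (-2)**2 = 4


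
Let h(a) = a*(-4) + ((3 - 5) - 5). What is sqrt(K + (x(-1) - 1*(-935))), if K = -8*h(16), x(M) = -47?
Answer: 4*sqrt(91) ≈ 38.158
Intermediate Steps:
h(a) = -7 - 4*a (h(a) = -4*a + (-2 - 5) = -4*a - 7 = -7 - 4*a)
K = 568 (K = -8*(-7 - 4*16) = -8*(-7 - 64) = -8*(-71) = 568)
sqrt(K + (x(-1) - 1*(-935))) = sqrt(568 + (-47 - 1*(-935))) = sqrt(568 + (-47 + 935)) = sqrt(568 + 888) = sqrt(1456) = 4*sqrt(91)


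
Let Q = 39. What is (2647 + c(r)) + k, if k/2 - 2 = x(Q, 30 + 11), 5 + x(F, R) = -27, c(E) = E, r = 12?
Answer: 2599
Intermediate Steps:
x(F, R) = -32 (x(F, R) = -5 - 27 = -32)
k = -60 (k = 4 + 2*(-32) = 4 - 64 = -60)
(2647 + c(r)) + k = (2647 + 12) - 60 = 2659 - 60 = 2599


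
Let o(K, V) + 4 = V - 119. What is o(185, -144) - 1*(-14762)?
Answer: 14495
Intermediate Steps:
o(K, V) = -123 + V (o(K, V) = -4 + (V - 119) = -4 + (-119 + V) = -123 + V)
o(185, -144) - 1*(-14762) = (-123 - 144) - 1*(-14762) = -267 + 14762 = 14495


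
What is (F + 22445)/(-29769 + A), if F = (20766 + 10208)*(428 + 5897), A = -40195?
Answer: -195932995/69964 ≈ -2800.5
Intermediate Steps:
F = 195910550 (F = 30974*6325 = 195910550)
(F + 22445)/(-29769 + A) = (195910550 + 22445)/(-29769 - 40195) = 195932995/(-69964) = 195932995*(-1/69964) = -195932995/69964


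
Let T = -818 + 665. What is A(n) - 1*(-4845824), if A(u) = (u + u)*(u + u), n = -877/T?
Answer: 113438970532/23409 ≈ 4.8460e+6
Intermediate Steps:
T = -153
n = 877/153 (n = -877/(-153) = -877*(-1/153) = 877/153 ≈ 5.7320)
A(u) = 4*u² (A(u) = (2*u)*(2*u) = 4*u²)
A(n) - 1*(-4845824) = 4*(877/153)² - 1*(-4845824) = 4*(769129/23409) + 4845824 = 3076516/23409 + 4845824 = 113438970532/23409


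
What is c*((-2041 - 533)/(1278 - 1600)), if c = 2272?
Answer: 2924064/161 ≈ 18162.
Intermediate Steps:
c*((-2041 - 533)/(1278 - 1600)) = 2272*((-2041 - 533)/(1278 - 1600)) = 2272*(-2574/(-322)) = 2272*(-2574*(-1/322)) = 2272*(1287/161) = 2924064/161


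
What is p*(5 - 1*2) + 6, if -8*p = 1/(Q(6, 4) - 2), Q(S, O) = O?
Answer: 93/16 ≈ 5.8125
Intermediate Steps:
p = -1/16 (p = -1/(8*(4 - 2)) = -⅛/2 = -⅛*½ = -1/16 ≈ -0.062500)
p*(5 - 1*2) + 6 = -(5 - 1*2)/16 + 6 = -(5 - 2)/16 + 6 = -1/16*3 + 6 = -3/16 + 6 = 93/16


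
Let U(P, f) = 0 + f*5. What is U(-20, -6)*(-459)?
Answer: 13770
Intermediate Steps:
U(P, f) = 5*f (U(P, f) = 0 + 5*f = 5*f)
U(-20, -6)*(-459) = (5*(-6))*(-459) = -30*(-459) = 13770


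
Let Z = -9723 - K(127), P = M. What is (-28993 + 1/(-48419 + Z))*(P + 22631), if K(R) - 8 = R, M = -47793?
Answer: 42514345810044/58277 ≈ 7.2952e+8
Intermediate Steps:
K(R) = 8 + R
P = -47793
Z = -9858 (Z = -9723 - (8 + 127) = -9723 - 1*135 = -9723 - 135 = -9858)
(-28993 + 1/(-48419 + Z))*(P + 22631) = (-28993 + 1/(-48419 - 9858))*(-47793 + 22631) = (-28993 + 1/(-58277))*(-25162) = (-28993 - 1/58277)*(-25162) = -1689625062/58277*(-25162) = 42514345810044/58277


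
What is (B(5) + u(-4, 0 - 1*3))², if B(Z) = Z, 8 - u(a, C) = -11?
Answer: 576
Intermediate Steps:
u(a, C) = 19 (u(a, C) = 8 - 1*(-11) = 8 + 11 = 19)
(B(5) + u(-4, 0 - 1*3))² = (5 + 19)² = 24² = 576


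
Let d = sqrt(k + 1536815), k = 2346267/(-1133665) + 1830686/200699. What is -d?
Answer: -sqrt(79557930631887466432616425470)/227525431835 ≈ -1239.7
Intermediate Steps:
k = 1604491203557/227525431835 (k = 2346267*(-1/1133665) + 1830686*(1/200699) = -2346267/1133665 + 1830686/200699 = 1604491203557/227525431835 ≈ 7.0519)
d = sqrt(79557930631887466432616425470)/227525431835 (d = sqrt(1604491203557/227525431835 + 1536815) = sqrt(349666101016709082/227525431835) = sqrt(79557930631887466432616425470)/227525431835 ≈ 1239.7)
-d = -sqrt(79557930631887466432616425470)/227525431835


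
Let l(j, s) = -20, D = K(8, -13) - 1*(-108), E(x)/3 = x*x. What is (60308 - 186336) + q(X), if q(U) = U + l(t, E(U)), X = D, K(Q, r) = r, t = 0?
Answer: -125953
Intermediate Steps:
E(x) = 3*x**2 (E(x) = 3*(x*x) = 3*x**2)
D = 95 (D = -13 - 1*(-108) = -13 + 108 = 95)
X = 95
q(U) = -20 + U (q(U) = U - 20 = -20 + U)
(60308 - 186336) + q(X) = (60308 - 186336) + (-20 + 95) = -126028 + 75 = -125953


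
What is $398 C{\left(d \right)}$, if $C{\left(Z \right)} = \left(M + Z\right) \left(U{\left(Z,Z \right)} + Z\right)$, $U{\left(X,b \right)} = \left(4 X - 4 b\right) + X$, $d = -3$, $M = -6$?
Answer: $21492$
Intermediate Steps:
$U{\left(X,b \right)} = - 4 b + 5 X$ ($U{\left(X,b \right)} = \left(- 4 b + 4 X\right) + X = - 4 b + 5 X$)
$C{\left(Z \right)} = 2 Z \left(-6 + Z\right)$ ($C{\left(Z \right)} = \left(-6 + Z\right) \left(\left(- 4 Z + 5 Z\right) + Z\right) = \left(-6 + Z\right) \left(Z + Z\right) = \left(-6 + Z\right) 2 Z = 2 Z \left(-6 + Z\right)$)
$398 C{\left(d \right)} = 398 \cdot 2 \left(-3\right) \left(-6 - 3\right) = 398 \cdot 2 \left(-3\right) \left(-9\right) = 398 \cdot 54 = 21492$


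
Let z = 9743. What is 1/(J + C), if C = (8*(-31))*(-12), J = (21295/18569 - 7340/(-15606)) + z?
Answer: 144893907/1843139916248 ≈ 7.8612e-5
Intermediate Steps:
J = 1411935649016/144893907 (J = (21295/18569 - 7340/(-15606)) + 9743 = (21295*(1/18569) - 7340*(-1/15606)) + 9743 = (21295/18569 + 3670/7803) + 9743 = 234313115/144893907 + 9743 = 1411935649016/144893907 ≈ 9744.6)
C = 2976 (C = -248*(-12) = 2976)
1/(J + C) = 1/(1411935649016/144893907 + 2976) = 1/(1843139916248/144893907) = 144893907/1843139916248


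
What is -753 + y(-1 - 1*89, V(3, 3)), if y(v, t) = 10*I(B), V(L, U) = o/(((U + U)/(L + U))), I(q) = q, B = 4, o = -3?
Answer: -713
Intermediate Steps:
V(L, U) = -3*(L + U)/(2*U) (V(L, U) = -3*(L + U)/(U + U) = -3*(L + U)/(2*U))
y(v, t) = 40 (y(v, t) = 10*4 = 40)
-753 + y(-1 - 1*89, V(3, 3)) = -753 + 40 = -713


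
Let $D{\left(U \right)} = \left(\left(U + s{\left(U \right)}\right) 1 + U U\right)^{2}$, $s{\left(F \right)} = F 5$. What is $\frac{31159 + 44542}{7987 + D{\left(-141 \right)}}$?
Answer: $\frac{75701}{362339212} \approx 0.00020892$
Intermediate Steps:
$s{\left(F \right)} = 5 F$
$D{\left(U \right)} = \left(U^{2} + 6 U\right)^{2}$ ($D{\left(U \right)} = \left(\left(U + 5 U\right) 1 + U U\right)^{2} = \left(6 U 1 + U^{2}\right)^{2} = \left(6 U + U^{2}\right)^{2} = \left(U^{2} + 6 U\right)^{2}$)
$\frac{31159 + 44542}{7987 + D{\left(-141 \right)}} = \frac{31159 + 44542}{7987 + \left(-141\right)^{2} \left(6 - 141\right)^{2}} = \frac{75701}{7987 + 19881 \left(-135\right)^{2}} = \frac{75701}{7987 + 19881 \cdot 18225} = \frac{75701}{7987 + 362331225} = \frac{75701}{362339212}$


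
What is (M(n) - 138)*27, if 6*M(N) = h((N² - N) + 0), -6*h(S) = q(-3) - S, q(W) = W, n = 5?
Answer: -14835/4 ≈ -3708.8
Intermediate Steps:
h(S) = ½ + S/6 (h(S) = -(-3 - S)/6 = ½ + S/6)
M(N) = 1/12 - N/36 + N²/36 (M(N) = (½ + ((N² - N) + 0)/6)/6 = (½ + (N² - N)/6)/6 = (½ + (-N/6 + N²/6))/6 = (½ - N/6 + N²/6)/6 = 1/12 - N/36 + N²/36)
(M(n) - 138)*27 = ((1/12 + (1/36)*5*(-1 + 5)) - 138)*27 = ((1/12 + (1/36)*5*4) - 138)*27 = ((1/12 + 5/9) - 138)*27 = (23/36 - 138)*27 = -4945/36*27 = -14835/4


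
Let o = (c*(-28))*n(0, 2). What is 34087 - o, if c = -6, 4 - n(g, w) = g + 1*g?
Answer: 33415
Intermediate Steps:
n(g, w) = 4 - 2*g (n(g, w) = 4 - (g + 1*g) = 4 - (g + g) = 4 - 2*g)
o = 672 (o = (-6*(-28))*(4 - 2*0) = 168*(4 + 0) = 168*4 = 672)
34087 - o = 34087 - 1*672 = 34087 - 672 = 33415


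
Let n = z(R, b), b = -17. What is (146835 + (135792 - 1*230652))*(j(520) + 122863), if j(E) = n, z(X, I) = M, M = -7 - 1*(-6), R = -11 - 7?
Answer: 6385752450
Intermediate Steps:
R = -18
M = -1 (M = -7 + 6 = -1)
z(X, I) = -1
n = -1
j(E) = -1
(146835 + (135792 - 1*230652))*(j(520) + 122863) = (146835 + (135792 - 1*230652))*(-1 + 122863) = (146835 + (135792 - 230652))*122862 = (146835 - 94860)*122862 = 51975*122862 = 6385752450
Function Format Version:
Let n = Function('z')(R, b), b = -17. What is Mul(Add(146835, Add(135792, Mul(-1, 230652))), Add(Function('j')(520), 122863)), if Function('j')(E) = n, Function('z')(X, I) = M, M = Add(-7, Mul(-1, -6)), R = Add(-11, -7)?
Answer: 6385752450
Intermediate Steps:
R = -18
M = -1 (M = Add(-7, 6) = -1)
Function('z')(X, I) = -1
n = -1
Function('j')(E) = -1
Mul(Add(146835, Add(135792, Mul(-1, 230652))), Add(Function('j')(520), 122863)) = Mul(Add(146835, Add(135792, Mul(-1, 230652))), Add(-1, 122863)) = Mul(Add(146835, Add(135792, -230652)), 122862) = Mul(Add(146835, -94860), 122862) = Mul(51975, 122862) = 6385752450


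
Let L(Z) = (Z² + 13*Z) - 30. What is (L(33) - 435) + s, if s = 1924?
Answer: 2977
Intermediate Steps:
L(Z) = -30 + Z² + 13*Z
(L(33) - 435) + s = ((-30 + 33² + 13*33) - 435) + 1924 = ((-30 + 1089 + 429) - 435) + 1924 = (1488 - 435) + 1924 = 1053 + 1924 = 2977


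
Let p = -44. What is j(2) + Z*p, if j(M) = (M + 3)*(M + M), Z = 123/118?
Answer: -1526/59 ≈ -25.864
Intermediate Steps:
Z = 123/118 (Z = 123*(1/118) = 123/118 ≈ 1.0424)
j(M) = 2*M*(3 + M) (j(M) = (3 + M)*(2*M) = 2*M*(3 + M))
j(2) + Z*p = 2*2*(3 + 2) + (123/118)*(-44) = 2*2*5 - 2706/59 = 20 - 2706/59 = -1526/59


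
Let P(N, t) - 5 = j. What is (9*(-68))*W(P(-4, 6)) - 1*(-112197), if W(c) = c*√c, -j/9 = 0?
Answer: 112197 - 3060*√5 ≈ 1.0535e+5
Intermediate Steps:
j = 0 (j = -9*0 = 0)
P(N, t) = 5 (P(N, t) = 5 + 0 = 5)
W(c) = c^(3/2)
(9*(-68))*W(P(-4, 6)) - 1*(-112197) = (9*(-68))*5^(3/2) - 1*(-112197) = -3060*√5 + 112197 = 112197 - 3060*√5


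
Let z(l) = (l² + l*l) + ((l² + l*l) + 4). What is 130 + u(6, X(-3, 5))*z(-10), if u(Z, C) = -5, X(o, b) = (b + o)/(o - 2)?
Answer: -1890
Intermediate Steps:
X(o, b) = (b + o)/(-2 + o)
z(l) = 4 + 4*l² (z(l) = (l² + l²) + ((l² + l²) + 4) = 2*l² + (2*l² + 4) = 2*l² + (4 + 2*l²) = 4 + 4*l²)
130 + u(6, X(-3, 5))*z(-10) = 130 - 5*(4 + 4*(-10)²) = 130 - 5*(4 + 4*100) = 130 - 5*(4 + 400) = 130 - 5*404 = 130 - 2020 = -1890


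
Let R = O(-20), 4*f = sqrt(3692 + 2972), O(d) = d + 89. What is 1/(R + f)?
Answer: 138/8689 - 7*sqrt(34)/8689 ≈ 0.011185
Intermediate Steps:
O(d) = 89 + d
f = 7*sqrt(34)/2 (f = sqrt(3692 + 2972)/4 = sqrt(6664)/4 = (14*sqrt(34))/4 = 7*sqrt(34)/2 ≈ 20.408)
R = 69 (R = 89 - 20 = 69)
1/(R + f) = 1/(69 + 7*sqrt(34)/2)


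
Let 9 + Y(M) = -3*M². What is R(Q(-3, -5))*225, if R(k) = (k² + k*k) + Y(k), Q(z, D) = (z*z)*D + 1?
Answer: -437625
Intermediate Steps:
Q(z, D) = 1 + D*z² (Q(z, D) = z²*D + 1 = D*z² + 1 = 1 + D*z²)
Y(M) = -9 - 3*M²
R(k) = -9 - k² (R(k) = (k² + k*k) + (-9 - 3*k²) = (k² + k²) + (-9 - 3*k²) = 2*k² + (-9 - 3*k²) = -9 - k²)
R(Q(-3, -5))*225 = (-9 - (1 - 5*(-3)²)²)*225 = (-9 - (1 - 5*9)²)*225 = (-9 - (1 - 45)²)*225 = (-9 - 1*(-44)²)*225 = (-9 - 1*1936)*225 = (-9 - 1936)*225 = -1945*225 = -437625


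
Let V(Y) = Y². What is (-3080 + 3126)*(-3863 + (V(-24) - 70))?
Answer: -154422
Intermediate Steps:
(-3080 + 3126)*(-3863 + (V(-24) - 70)) = (-3080 + 3126)*(-3863 + ((-24)² - 70)) = 46*(-3863 + (576 - 70)) = 46*(-3863 + 506) = 46*(-3357) = -154422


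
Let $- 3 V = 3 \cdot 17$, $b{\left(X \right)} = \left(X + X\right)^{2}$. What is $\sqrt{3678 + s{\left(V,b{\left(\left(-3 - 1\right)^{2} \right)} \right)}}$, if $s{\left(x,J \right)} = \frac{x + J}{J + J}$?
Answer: $\frac{\sqrt{15067102}}{64} \approx 60.651$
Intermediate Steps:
$b{\left(X \right)} = 4 X^{2}$ ($b{\left(X \right)} = \left(2 X\right)^{2} = 4 X^{2}$)
$V = -17$ ($V = - \frac{3 \cdot 17}{3} = \left(- \frac{1}{3}\right) 51 = -17$)
$s{\left(x,J \right)} = \frac{J + x}{2 J}$
$\sqrt{3678 + s{\left(V,b{\left(\left(-3 - 1\right)^{2} \right)} \right)}} = \sqrt{3678 + \frac{4 \left(\left(-3 - 1\right)^{2}\right)^{2} - 17}{2 \cdot 4 \left(\left(-3 - 1\right)^{2}\right)^{2}}} = \sqrt{3678 + \frac{4 \left(\left(-4\right)^{2}\right)^{2} - 17}{2 \cdot 4 \left(\left(-4\right)^{2}\right)^{2}}} = \sqrt{3678 + \frac{4 \cdot 16^{2} - 17}{2 \cdot 4 \cdot 16^{2}}} = \sqrt{3678 + \frac{4 \cdot 256 - 17}{2 \cdot 4 \cdot 256}} = \sqrt{3678 + \frac{1024 - 17}{2 \cdot 1024}} = \sqrt{3678 + \frac{1}{2} \cdot \frac{1}{1024} \cdot 1007} = \sqrt{3678 + \frac{1007}{2048}} = \sqrt{\frac{7533551}{2048}} = \frac{\sqrt{15067102}}{64}$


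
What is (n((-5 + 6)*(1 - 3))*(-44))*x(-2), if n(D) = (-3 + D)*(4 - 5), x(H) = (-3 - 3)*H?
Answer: -2640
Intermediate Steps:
x(H) = -6*H
n(D) = 3 - D (n(D) = (-3 + D)*(-1) = 3 - D)
(n((-5 + 6)*(1 - 3))*(-44))*x(-2) = ((3 - (-5 + 6)*(1 - 3))*(-44))*(-6*(-2)) = ((3 - (-2))*(-44))*12 = ((3 - 1*(-2))*(-44))*12 = ((3 + 2)*(-44))*12 = (5*(-44))*12 = -220*12 = -2640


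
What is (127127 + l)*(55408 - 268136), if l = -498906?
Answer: 79087803112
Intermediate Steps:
(127127 + l)*(55408 - 268136) = (127127 - 498906)*(55408 - 268136) = -371779*(-212728) = 79087803112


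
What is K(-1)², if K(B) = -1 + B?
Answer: 4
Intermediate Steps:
K(-1)² = (-1 - 1)² = (-2)² = 4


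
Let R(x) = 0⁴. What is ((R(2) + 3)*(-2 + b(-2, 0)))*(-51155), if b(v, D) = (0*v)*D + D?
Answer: 306930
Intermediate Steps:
R(x) = 0
b(v, D) = D (b(v, D) = 0*D + D = 0 + D = D)
((R(2) + 3)*(-2 + b(-2, 0)))*(-51155) = ((0 + 3)*(-2 + 0))*(-51155) = (3*(-2))*(-51155) = -6*(-51155) = 306930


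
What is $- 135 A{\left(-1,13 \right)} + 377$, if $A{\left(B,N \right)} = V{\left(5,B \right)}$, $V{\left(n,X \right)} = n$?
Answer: $-298$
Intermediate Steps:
$A{\left(B,N \right)} = 5$
$- 135 A{\left(-1,13 \right)} + 377 = \left(-135\right) 5 + 377 = -675 + 377 = -298$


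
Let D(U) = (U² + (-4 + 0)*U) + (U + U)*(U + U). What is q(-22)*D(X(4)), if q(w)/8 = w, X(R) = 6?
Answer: -27456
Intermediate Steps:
q(w) = 8*w
D(U) = -4*U + 5*U² (D(U) = (U² - 4*U) + (2*U)*(2*U) = (U² - 4*U) + 4*U² = -4*U + 5*U²)
q(-22)*D(X(4)) = (8*(-22))*(6*(-4 + 5*6)) = -1056*(-4 + 30) = -1056*26 = -176*156 = -27456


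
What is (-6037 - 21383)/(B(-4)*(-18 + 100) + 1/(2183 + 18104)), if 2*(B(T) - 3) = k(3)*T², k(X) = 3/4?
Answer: -556269540/14971807 ≈ -37.154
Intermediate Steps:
k(X) = ¾ (k(X) = 3*(¼) = ¾)
B(T) = 3 + 3*T²/8 (B(T) = 3 + (3*T²/4)/2 = 3 + 3*T²/8)
(-6037 - 21383)/(B(-4)*(-18 + 100) + 1/(2183 + 18104)) = (-6037 - 21383)/((3 + (3/8)*(-4)²)*(-18 + 100) + 1/(2183 + 18104)) = -27420/((3 + (3/8)*16)*82 + 1/20287) = -27420/((3 + 6)*82 + 1/20287) = -27420/(9*82 + 1/20287) = -27420/(738 + 1/20287) = -27420/14971807/20287 = -27420*20287/14971807 = -556269540/14971807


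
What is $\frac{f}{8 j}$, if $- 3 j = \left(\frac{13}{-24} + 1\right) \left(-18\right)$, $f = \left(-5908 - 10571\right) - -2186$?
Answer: $- \frac{14293}{22} \approx -649.68$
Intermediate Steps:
$f = -14293$ ($f = \left(-5908 - 10571\right) + 2186 = -16479 + 2186 = -14293$)
$j = \frac{11}{4}$ ($j = - \frac{\left(\frac{13}{-24} + 1\right) \left(-18\right)}{3} = - \frac{\left(13 \left(- \frac{1}{24}\right) + 1\right) \left(-18\right)}{3} = - \frac{\left(- \frac{13}{24} + 1\right) \left(-18\right)}{3} = - \frac{\frac{11}{24} \left(-18\right)}{3} = \left(- \frac{1}{3}\right) \left(- \frac{33}{4}\right) = \frac{11}{4} \approx 2.75$)
$\frac{f}{8 j} = - \frac{14293}{8 \cdot \frac{11}{4}} = - \frac{14293}{22}$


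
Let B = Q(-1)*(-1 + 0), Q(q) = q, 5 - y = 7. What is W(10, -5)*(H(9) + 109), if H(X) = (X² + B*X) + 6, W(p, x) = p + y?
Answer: 1640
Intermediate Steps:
y = -2 (y = 5 - 1*7 = 5 - 7 = -2)
W(p, x) = -2 + p (W(p, x) = p - 2 = -2 + p)
B = 1 (B = -(-1 + 0) = -1*(-1) = 1)
H(X) = 6 + X + X² (H(X) = (X² + 1*X) + 6 = (X² + X) + 6 = (X + X²) + 6 = 6 + X + X²)
W(10, -5)*(H(9) + 109) = (-2 + 10)*((6 + 9 + 9²) + 109) = 8*((6 + 9 + 81) + 109) = 8*(96 + 109) = 8*205 = 1640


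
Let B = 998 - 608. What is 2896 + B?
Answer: 3286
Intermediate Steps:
B = 390
2896 + B = 2896 + 390 = 3286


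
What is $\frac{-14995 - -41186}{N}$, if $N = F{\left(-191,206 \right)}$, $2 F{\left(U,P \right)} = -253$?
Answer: $- \frac{4762}{23} \approx -207.04$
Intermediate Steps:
$F{\left(U,P \right)} = - \frac{253}{2}$ ($F{\left(U,P \right)} = \frac{1}{2} \left(-253\right) = - \frac{253}{2}$)
$N = - \frac{253}{2} \approx -126.5$
$\frac{-14995 - -41186}{N} = \frac{-14995 - -41186}{- \frac{253}{2}} = \left(-14995 + 41186\right) \left(- \frac{2}{253}\right) = 26191 \left(- \frac{2}{253}\right) = - \frac{4762}{23}$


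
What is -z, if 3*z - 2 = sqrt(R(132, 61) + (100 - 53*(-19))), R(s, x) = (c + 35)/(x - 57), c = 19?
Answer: -2/3 - sqrt(498)/2 ≈ -11.825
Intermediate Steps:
R(s, x) = 54/(-57 + x) (R(s, x) = (19 + 35)/(x - 57) = 54/(-57 + x))
z = 2/3 + sqrt(498)/2 (z = 2/3 + sqrt(54/(-57 + 61) + (100 - 53*(-19)))/3 = 2/3 + sqrt(54/4 + (100 + 1007))/3 = 2/3 + sqrt(54*(1/4) + 1107)/3 = 2/3 + sqrt(27/2 + 1107)/3 = 2/3 + sqrt(2241/2)/3 = 2/3 + (3*sqrt(498)/2)/3 = 2/3 + sqrt(498)/2 ≈ 11.825)
-z = -(2/3 + sqrt(498)/2) = -2/3 - sqrt(498)/2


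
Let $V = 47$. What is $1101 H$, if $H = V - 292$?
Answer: $-269745$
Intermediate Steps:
$H = -245$ ($H = 47 - 292 = -245$)
$1101 H = 1101 \left(-245\right) = -269745$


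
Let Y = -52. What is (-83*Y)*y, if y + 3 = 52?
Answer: 211484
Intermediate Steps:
y = 49 (y = -3 + 52 = 49)
(-83*Y)*y = -83*(-52)*49 = 4316*49 = 211484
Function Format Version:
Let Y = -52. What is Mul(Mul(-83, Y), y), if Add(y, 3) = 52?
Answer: 211484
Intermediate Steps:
y = 49 (y = Add(-3, 52) = 49)
Mul(Mul(-83, Y), y) = Mul(Mul(-83, -52), 49) = Mul(4316, 49) = 211484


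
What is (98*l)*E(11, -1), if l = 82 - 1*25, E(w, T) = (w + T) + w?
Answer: 117306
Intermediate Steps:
E(w, T) = T + 2*w (E(w, T) = (T + w) + w = T + 2*w)
l = 57 (l = 82 - 25 = 57)
(98*l)*E(11, -1) = (98*57)*(-1 + 2*11) = 5586*(-1 + 22) = 5586*21 = 117306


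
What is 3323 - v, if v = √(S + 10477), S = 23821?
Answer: 3323 - √34298 ≈ 3137.8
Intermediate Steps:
v = √34298 (v = √(23821 + 10477) = √34298 ≈ 185.20)
3323 - v = 3323 - √34298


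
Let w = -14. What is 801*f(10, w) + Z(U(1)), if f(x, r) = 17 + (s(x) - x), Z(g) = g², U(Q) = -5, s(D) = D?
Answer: 13642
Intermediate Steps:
f(x, r) = 17 (f(x, r) = 17 + (x - x) = 17 + 0 = 17)
801*f(10, w) + Z(U(1)) = 801*17 + (-5)² = 13617 + 25 = 13642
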